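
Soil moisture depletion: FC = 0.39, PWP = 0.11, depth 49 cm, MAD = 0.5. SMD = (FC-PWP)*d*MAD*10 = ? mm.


SMD = (FC - PWP) * d * MAD * 10
SMD = (0.39 - 0.11) * 49 * 0.5 * 10
SMD = 0.2800 * 49 * 0.5 * 10

68.6000 mm


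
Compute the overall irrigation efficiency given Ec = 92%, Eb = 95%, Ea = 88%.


Ec = 0.92, Eb = 0.95, Ea = 0.88
E = 0.92 * 0.95 * 0.88 * 100 = 76.9120%

76.9120 %


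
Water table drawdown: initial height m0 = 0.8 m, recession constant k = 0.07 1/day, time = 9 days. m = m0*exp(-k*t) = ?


m = m0 * exp(-k*t)
m = 0.8 * exp(-0.07 * 9)
m = 0.8 * exp(-0.6300)

0.4261 m


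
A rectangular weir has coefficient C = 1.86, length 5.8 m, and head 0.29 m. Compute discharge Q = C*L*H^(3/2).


Q = C * L * H^(3/2) = 1.86 * 5.8 * 0.29^1.5 = 1.86 * 5.8 * 0.156170

1.6848 m^3/s


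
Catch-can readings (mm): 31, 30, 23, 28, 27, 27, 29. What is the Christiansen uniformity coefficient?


mean = 27.857143 mm
MAD = 1.877551 mm
CU = (1 - 1.877551/27.857143)*100

93.2601 %


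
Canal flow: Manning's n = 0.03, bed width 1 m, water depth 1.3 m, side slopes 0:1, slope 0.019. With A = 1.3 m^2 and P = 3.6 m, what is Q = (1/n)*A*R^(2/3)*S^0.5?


R = A/P = 1.3/3.6 = 0.361111
Q = (1/0.03) * 1.3 * 0.361111^(2/3) * 0.019^0.5

3.0290 m^3/s


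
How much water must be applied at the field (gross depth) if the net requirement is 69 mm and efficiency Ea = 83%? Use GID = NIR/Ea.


Ea = 83% = 0.83
GID = NIR / Ea = 69 / 0.83 = 83.1325 mm

83.1325 mm


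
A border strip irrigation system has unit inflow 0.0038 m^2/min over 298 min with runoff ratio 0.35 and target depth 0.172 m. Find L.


L = q*t/((1+r)*Z)
L = 0.0038*298/((1+0.35)*0.172)
L = 1.1324/0.2322

4.8768 m


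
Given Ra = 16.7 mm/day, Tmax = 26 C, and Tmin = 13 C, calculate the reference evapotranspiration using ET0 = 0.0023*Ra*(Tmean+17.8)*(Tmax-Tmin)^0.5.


Tmean = (Tmax + Tmin)/2 = (26 + 13)/2 = 19.5
ET0 = 0.0023 * 16.7 * (19.5 + 17.8) * sqrt(26 - 13)
ET0 = 0.0023 * 16.7 * 37.3 * 3.605551

5.1656 mm/day


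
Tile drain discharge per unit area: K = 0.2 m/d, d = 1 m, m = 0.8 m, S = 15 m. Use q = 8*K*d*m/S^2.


q = 8*K*d*m/S^2
q = 8*0.2*1*0.8/15^2
q = 1.2800 / 225

0.0057 m/d


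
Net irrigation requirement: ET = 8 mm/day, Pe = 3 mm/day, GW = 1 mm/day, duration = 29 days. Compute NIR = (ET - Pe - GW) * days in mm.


Daily deficit = ET - Pe - GW = 8 - 3 - 1 = 4 mm/day
NIR = 4 * 29 = 116 mm

116.0000 mm


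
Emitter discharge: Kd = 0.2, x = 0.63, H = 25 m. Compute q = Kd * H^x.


q = Kd * H^x = 0.2 * 25^0.63 = 0.2 * 7.598051

1.5196 L/h


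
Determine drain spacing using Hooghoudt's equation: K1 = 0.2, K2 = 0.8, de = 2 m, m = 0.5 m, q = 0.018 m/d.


S^2 = 8*K2*de*m/q + 4*K1*m^2/q
S^2 = 8*0.8*2*0.5/0.018 + 4*0.2*0.5^2/0.018
S = sqrt(366.6667)

19.1485 m


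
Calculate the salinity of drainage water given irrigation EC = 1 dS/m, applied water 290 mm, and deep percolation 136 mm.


EC_dw = EC_iw * D_iw / D_dw
EC_dw = 1 * 290 / 136
EC_dw = 290 / 136

2.1324 dS/m


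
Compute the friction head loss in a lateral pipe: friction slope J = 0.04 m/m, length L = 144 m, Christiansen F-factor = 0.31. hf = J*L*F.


hf = J * L * F = 0.04 * 144 * 0.31 = 1.7856 m

1.7856 m


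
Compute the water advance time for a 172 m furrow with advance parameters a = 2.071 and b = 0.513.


t = (L/a)^(1/b)
t = (172/2.071)^(1/0.513)
t = 83.051666^(1/0.513)

5513.4036 min


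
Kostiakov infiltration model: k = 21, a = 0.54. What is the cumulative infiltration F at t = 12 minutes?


F = k * t^a = 21 * 12^0.54
F = 21 * 3.826114

80.3484 mm


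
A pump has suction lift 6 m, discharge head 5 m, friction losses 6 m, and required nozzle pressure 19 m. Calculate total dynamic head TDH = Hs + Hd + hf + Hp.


TDH = Hs + Hd + hf + Hp = 6 + 5 + 6 + 19 = 36

36 m


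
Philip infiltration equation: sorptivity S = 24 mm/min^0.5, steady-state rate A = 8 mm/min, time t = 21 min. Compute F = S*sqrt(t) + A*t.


F = S*sqrt(t) + A*t
F = 24*sqrt(21) + 8*21
F = 24*4.582576 + 168

277.9818 mm


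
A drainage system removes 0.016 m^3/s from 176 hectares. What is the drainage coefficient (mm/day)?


DC = Q * 86400 / (A * 10000) * 1000
DC = 0.016 * 86400 / (176 * 10000) * 1000
DC = 1382400.0000 / 1760000

0.7855 mm/day


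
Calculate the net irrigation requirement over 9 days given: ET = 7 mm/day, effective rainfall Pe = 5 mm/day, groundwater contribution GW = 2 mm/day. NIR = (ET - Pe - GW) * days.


Daily deficit = ET - Pe - GW = 7 - 5 - 2 = 0 mm/day
NIR = 0 * 9 = 0 mm

0 mm


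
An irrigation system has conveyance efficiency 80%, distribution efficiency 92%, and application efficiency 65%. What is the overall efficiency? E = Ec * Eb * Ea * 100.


Ec = 0.8, Eb = 0.92, Ea = 0.65
E = 0.8 * 0.92 * 0.65 * 100 = 47.8400%

47.8400 %


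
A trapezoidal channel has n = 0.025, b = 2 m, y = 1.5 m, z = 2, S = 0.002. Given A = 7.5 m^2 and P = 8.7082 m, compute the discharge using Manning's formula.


R = A/P = 7.5/8.7082 = 0.861257
Q = (1/0.025) * 7.5 * 0.861257^(2/3) * 0.002^0.5

12.1448 m^3/s


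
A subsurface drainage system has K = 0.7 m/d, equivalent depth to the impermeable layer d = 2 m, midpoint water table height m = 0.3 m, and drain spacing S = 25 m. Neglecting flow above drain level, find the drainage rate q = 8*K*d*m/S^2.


q = 8*K*d*m/S^2
q = 8*0.7*2*0.3/25^2
q = 3.3600 / 625

0.0054 m/d


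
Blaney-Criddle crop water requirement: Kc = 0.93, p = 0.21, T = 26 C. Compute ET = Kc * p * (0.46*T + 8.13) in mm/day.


ET = Kc * p * (0.46*T + 8.13)
ET = 0.93 * 0.21 * (0.46*26 + 8.13)
ET = 0.93 * 0.21 * 20.0900

3.9236 mm/day


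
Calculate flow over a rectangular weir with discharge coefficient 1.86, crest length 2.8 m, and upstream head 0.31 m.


Q = C * L * H^(3/2) = 1.86 * 2.8 * 0.31^1.5 = 1.86 * 2.8 * 0.172601

0.8989 m^3/s


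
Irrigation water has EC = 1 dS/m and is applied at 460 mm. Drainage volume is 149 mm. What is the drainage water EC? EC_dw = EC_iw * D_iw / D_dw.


EC_dw = EC_iw * D_iw / D_dw
EC_dw = 1 * 460 / 149
EC_dw = 460 / 149

3.0872 dS/m


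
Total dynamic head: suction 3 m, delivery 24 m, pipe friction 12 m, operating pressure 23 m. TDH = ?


TDH = Hs + Hd + hf + Hp = 3 + 24 + 12 + 23 = 62

62 m


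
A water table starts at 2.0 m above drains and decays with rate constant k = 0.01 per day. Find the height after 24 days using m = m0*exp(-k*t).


m = m0 * exp(-k*t)
m = 2.0 * exp(-0.01 * 24)
m = 2.0 * exp(-0.2400)

1.5733 m


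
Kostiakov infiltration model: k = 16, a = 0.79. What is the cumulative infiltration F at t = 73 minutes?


F = k * t^a = 16 * 73^0.79
F = 16 * 29.650025

474.4004 mm


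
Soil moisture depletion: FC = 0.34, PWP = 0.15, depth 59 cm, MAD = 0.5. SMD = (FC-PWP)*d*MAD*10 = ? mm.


SMD = (FC - PWP) * d * MAD * 10
SMD = (0.34 - 0.15) * 59 * 0.5 * 10
SMD = 0.1900 * 59 * 0.5 * 10

56.0500 mm


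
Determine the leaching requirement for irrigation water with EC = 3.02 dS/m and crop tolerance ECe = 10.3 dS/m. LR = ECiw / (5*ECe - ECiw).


LR = ECiw / (5*ECe - ECiw)
LR = 3.02 / (5*10.3 - 3.02)
LR = 3.02 / 48.4800

0.0623


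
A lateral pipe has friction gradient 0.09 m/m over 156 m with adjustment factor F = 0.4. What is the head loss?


hf = J * L * F = 0.09 * 156 * 0.4 = 5.6160 m

5.6160 m


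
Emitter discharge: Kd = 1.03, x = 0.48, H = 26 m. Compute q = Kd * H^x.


q = Kd * H^x = 1.03 * 26^0.48 = 1.03 * 4.777352

4.9207 L/h


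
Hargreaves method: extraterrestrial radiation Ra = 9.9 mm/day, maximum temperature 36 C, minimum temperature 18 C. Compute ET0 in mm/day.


Tmean = (Tmax + Tmin)/2 = (36 + 18)/2 = 27.0
ET0 = 0.0023 * 9.9 * (27.0 + 17.8) * sqrt(36 - 18)
ET0 = 0.0023 * 9.9 * 44.8 * 4.242641

4.3279 mm/day


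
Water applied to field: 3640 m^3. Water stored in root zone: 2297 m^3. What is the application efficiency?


Ea = V_root / V_field * 100 = 2297 / 3640 * 100 = 63.1044%

63.1044 %


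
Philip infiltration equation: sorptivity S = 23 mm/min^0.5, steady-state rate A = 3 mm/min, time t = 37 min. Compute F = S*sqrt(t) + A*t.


F = S*sqrt(t) + A*t
F = 23*sqrt(37) + 3*37
F = 23*6.082763 + 111

250.9035 mm


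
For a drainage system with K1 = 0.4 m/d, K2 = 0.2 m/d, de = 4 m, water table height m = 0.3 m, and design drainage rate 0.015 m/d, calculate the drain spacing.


S^2 = 8*K2*de*m/q + 4*K1*m^2/q
S^2 = 8*0.2*4*0.3/0.015 + 4*0.4*0.3^2/0.015
S = sqrt(137.6000)

11.7303 m


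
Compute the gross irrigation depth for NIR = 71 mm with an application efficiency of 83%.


Ea = 83% = 0.83
GID = NIR / Ea = 71 / 0.83 = 85.5422 mm

85.5422 mm


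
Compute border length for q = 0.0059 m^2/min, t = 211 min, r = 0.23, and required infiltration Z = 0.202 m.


L = q*t/((1+r)*Z)
L = 0.0059*211/((1+0.23)*0.202)
L = 1.2449/0.24846

5.0105 m


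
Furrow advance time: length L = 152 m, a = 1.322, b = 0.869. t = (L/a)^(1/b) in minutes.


t = (L/a)^(1/b)
t = (152/1.322)^(1/0.869)
t = 114.977307^(1/0.869)

235.0960 min


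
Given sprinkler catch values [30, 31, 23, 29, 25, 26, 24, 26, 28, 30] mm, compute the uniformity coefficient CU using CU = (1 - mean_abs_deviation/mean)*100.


mean = 27.200000 mm
MAD = 2.400000 mm
CU = (1 - 2.400000/27.200000)*100

91.1765 %


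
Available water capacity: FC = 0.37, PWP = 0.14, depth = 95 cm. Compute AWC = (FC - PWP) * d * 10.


AWC = (FC - PWP) * d * 10
AWC = (0.37 - 0.14) * 95 * 10
AWC = 0.2300 * 95 * 10

218.5000 mm


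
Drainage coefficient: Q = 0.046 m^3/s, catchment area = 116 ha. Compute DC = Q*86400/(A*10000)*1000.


DC = Q * 86400 / (A * 10000) * 1000
DC = 0.046 * 86400 / (116 * 10000) * 1000
DC = 3974400.0000 / 1160000

3.4262 mm/day


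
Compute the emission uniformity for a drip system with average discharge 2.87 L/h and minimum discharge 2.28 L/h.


EU = (q_min/q_avg)*100 = (2.28/2.87)*100 = 79.4425%

79.4425 %


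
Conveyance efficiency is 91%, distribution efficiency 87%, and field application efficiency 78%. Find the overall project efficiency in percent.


Ec = 0.91, Eb = 0.87, Ea = 0.78
E = 0.91 * 0.87 * 0.78 * 100 = 61.7526%

61.7526 %


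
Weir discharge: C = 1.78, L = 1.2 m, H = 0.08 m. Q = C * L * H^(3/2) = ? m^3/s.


Q = C * L * H^(3/2) = 1.78 * 1.2 * 0.08^1.5 = 1.78 * 1.2 * 0.022627

0.0483 m^3/s


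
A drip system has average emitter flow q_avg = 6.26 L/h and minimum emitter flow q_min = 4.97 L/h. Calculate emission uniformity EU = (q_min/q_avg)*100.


EU = (q_min/q_avg)*100 = (4.97/6.26)*100 = 79.3930%

79.3930 %


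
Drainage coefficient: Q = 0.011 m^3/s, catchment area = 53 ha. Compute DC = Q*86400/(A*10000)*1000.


DC = Q * 86400 / (A * 10000) * 1000
DC = 0.011 * 86400 / (53 * 10000) * 1000
DC = 950400.0000 / 530000

1.7932 mm/day


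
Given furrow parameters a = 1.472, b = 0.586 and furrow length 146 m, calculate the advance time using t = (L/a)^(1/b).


t = (L/a)^(1/b)
t = (146/1.472)^(1/0.586)
t = 99.184783^(1/0.586)

2552.1301 min


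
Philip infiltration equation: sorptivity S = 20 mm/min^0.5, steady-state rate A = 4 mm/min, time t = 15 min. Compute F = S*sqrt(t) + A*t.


F = S*sqrt(t) + A*t
F = 20*sqrt(15) + 4*15
F = 20*3.872983 + 60

137.4597 mm


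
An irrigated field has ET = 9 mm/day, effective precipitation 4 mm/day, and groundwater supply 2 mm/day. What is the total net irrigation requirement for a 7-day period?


Daily deficit = ET - Pe - GW = 9 - 4 - 2 = 3 mm/day
NIR = 3 * 7 = 21 mm

21.0000 mm


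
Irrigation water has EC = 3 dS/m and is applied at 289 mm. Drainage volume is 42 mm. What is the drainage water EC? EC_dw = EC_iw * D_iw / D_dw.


EC_dw = EC_iw * D_iw / D_dw
EC_dw = 3 * 289 / 42
EC_dw = 867 / 42

20.6429 dS/m


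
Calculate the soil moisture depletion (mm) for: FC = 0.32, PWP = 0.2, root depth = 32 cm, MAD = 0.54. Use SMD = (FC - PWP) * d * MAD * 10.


SMD = (FC - PWP) * d * MAD * 10
SMD = (0.32 - 0.2) * 32 * 0.54 * 10
SMD = 0.1200 * 32 * 0.54 * 10

20.7360 mm


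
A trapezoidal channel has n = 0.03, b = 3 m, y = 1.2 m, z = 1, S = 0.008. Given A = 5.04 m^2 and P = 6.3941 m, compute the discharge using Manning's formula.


R = A/P = 5.04/6.3941 = 0.788227
Q = (1/0.03) * 5.04 * 0.788227^(2/3) * 0.008^0.5

12.8220 m^3/s


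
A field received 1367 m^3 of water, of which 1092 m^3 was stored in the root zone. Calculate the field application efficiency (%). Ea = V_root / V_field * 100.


Ea = V_root / V_field * 100 = 1092 / 1367 * 100 = 79.8830%

79.8830 %


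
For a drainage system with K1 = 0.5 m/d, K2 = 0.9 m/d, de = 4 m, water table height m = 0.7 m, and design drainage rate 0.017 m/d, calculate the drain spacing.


S^2 = 8*K2*de*m/q + 4*K1*m^2/q
S^2 = 8*0.9*4*0.7/0.017 + 4*0.5*0.7^2/0.017
S = sqrt(1243.5294)

35.2637 m


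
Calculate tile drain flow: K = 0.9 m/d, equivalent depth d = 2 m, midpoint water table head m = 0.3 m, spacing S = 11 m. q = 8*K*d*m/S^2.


q = 8*K*d*m/S^2
q = 8*0.9*2*0.3/11^2
q = 4.3200 / 121

0.0357 m/d


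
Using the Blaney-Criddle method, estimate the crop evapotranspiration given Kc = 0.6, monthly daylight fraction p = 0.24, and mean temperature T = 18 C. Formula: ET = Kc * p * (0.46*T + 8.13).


ET = Kc * p * (0.46*T + 8.13)
ET = 0.6 * 0.24 * (0.46*18 + 8.13)
ET = 0.6 * 0.24 * 16.4100

2.3630 mm/day


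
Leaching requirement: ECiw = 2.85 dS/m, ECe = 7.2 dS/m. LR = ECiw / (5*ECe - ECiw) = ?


LR = ECiw / (5*ECe - ECiw)
LR = 2.85 / (5*7.2 - 2.85)
LR = 2.85 / 33.1500

0.0860


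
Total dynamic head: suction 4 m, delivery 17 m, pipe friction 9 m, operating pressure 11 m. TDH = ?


TDH = Hs + Hd + hf + Hp = 4 + 17 + 9 + 11 = 41

41 m


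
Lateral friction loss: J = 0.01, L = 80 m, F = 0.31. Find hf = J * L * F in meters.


hf = J * L * F = 0.01 * 80 * 0.31 = 0.2480 m

0.2480 m


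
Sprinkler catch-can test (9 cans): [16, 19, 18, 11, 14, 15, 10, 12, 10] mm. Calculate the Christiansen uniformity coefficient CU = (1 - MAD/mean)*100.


mean = 13.888889 mm
MAD = 2.790123 mm
CU = (1 - 2.790123/13.888889)*100

79.9111 %


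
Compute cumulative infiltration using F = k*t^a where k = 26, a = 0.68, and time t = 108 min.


F = k * t^a = 26 * 108^0.68
F = 26 * 24.139494

627.6268 mm


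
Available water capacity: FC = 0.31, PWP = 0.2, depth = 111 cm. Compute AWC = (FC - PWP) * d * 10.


AWC = (FC - PWP) * d * 10
AWC = (0.31 - 0.2) * 111 * 10
AWC = 0.1100 * 111 * 10

122.1000 mm


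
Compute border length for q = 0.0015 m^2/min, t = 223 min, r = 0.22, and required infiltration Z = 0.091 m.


L = q*t/((1+r)*Z)
L = 0.0015*223/((1+0.22)*0.091)
L = 0.3345/0.11102

3.0130 m


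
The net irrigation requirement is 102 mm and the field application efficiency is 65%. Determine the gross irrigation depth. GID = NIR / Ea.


Ea = 65% = 0.65
GID = NIR / Ea = 102 / 0.65 = 156.9231 mm

156.9231 mm


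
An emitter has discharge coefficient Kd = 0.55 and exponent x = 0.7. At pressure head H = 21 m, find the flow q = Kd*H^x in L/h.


q = Kd * H^x = 0.55 * 21^0.7 = 0.55 * 8.424682

4.6336 L/h


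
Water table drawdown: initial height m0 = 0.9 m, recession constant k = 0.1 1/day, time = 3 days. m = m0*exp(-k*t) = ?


m = m0 * exp(-k*t)
m = 0.9 * exp(-0.1 * 3)
m = 0.9 * exp(-0.3000)

0.6667 m


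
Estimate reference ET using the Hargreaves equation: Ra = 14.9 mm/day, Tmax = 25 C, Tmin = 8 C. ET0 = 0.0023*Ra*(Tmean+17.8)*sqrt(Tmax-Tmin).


Tmean = (Tmax + Tmin)/2 = (25 + 8)/2 = 16.5
ET0 = 0.0023 * 14.9 * (16.5 + 17.8) * sqrt(25 - 8)
ET0 = 0.0023 * 14.9 * 34.3 * 4.123106

4.8466 mm/day


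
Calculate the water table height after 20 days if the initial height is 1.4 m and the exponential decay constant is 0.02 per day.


m = m0 * exp(-k*t)
m = 1.4 * exp(-0.02 * 20)
m = 1.4 * exp(-0.4000)

0.9384 m


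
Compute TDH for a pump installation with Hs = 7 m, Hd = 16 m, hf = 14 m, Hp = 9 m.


TDH = Hs + Hd + hf + Hp = 7 + 16 + 14 + 9 = 46

46 m


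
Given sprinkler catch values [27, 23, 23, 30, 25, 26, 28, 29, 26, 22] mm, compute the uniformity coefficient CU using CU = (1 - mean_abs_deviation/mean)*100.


mean = 25.900000 mm
MAD = 2.120000 mm
CU = (1 - 2.120000/25.900000)*100

91.8147 %


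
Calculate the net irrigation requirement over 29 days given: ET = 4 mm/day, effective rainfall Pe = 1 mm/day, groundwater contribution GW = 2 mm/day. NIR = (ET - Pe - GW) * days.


Daily deficit = ET - Pe - GW = 4 - 1 - 2 = 1 mm/day
NIR = 1 * 29 = 29 mm

29.0000 mm


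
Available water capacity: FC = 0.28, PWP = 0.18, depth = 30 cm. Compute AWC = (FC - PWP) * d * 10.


AWC = (FC - PWP) * d * 10
AWC = (0.28 - 0.18) * 30 * 10
AWC = 0.1000 * 30 * 10

30.0000 mm


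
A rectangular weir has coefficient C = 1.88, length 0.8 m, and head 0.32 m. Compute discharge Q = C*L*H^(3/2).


Q = C * L * H^(3/2) = 1.88 * 0.8 * 0.32^1.5 = 1.88 * 0.8 * 0.181019

0.2723 m^3/s


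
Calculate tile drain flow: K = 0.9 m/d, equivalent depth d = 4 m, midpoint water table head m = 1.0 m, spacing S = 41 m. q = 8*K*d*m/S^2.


q = 8*K*d*m/S^2
q = 8*0.9*4*1.0/41^2
q = 28.8000 / 1681

0.0171 m/d


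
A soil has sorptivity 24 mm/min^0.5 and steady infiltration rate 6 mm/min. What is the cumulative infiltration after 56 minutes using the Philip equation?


F = S*sqrt(t) + A*t
F = 24*sqrt(56) + 6*56
F = 24*7.483315 + 336

515.5996 mm


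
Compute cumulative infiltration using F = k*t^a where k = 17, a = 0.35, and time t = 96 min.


F = k * t^a = 17 * 96^0.35
F = 17 * 4.940773

83.9931 mm


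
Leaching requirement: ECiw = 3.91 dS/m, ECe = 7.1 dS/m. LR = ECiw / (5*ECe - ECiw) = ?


LR = ECiw / (5*ECe - ECiw)
LR = 3.91 / (5*7.1 - 3.91)
LR = 3.91 / 31.5900

0.1238


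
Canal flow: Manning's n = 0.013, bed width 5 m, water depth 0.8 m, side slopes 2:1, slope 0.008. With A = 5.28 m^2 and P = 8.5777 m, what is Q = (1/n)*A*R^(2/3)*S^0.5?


R = A/P = 5.28/8.5777 = 0.615550
Q = (1/0.013) * 5.28 * 0.615550^(2/3) * 0.008^0.5

26.2872 m^3/s


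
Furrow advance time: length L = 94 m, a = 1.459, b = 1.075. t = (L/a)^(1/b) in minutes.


t = (L/a)^(1/b)
t = (94/1.459)^(1/1.075)
t = 64.427690^(1/1.075)

48.1790 min


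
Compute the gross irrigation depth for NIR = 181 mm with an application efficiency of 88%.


Ea = 88% = 0.88
GID = NIR / Ea = 181 / 0.88 = 205.6818 mm

205.6818 mm


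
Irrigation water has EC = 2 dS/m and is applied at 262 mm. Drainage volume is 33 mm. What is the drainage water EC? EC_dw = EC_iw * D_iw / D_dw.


EC_dw = EC_iw * D_iw / D_dw
EC_dw = 2 * 262 / 33
EC_dw = 524 / 33

15.8788 dS/m


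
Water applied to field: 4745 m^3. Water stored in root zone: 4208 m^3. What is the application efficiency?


Ea = V_root / V_field * 100 = 4208 / 4745 * 100 = 88.6828%

88.6828 %


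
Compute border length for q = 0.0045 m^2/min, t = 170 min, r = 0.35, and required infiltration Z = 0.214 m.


L = q*t/((1+r)*Z)
L = 0.0045*170/((1+0.35)*0.214)
L = 0.765/0.2889

2.6480 m


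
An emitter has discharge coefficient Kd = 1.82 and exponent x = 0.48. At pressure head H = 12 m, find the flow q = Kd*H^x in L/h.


q = Kd * H^x = 1.82 * 12^0.48 = 1.82 * 3.296150

5.9990 L/h


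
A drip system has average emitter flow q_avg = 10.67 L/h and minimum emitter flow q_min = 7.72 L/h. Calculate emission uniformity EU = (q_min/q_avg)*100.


EU = (q_min/q_avg)*100 = (7.72/10.67)*100 = 72.3524%

72.3524 %


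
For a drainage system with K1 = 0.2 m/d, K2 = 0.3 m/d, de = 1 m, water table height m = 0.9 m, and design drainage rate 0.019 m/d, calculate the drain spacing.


S^2 = 8*K2*de*m/q + 4*K1*m^2/q
S^2 = 8*0.3*1*0.9/0.019 + 4*0.2*0.9^2/0.019
S = sqrt(147.7895)

12.1569 m


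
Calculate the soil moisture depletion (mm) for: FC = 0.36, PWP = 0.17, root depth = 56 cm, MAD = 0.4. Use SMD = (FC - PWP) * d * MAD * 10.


SMD = (FC - PWP) * d * MAD * 10
SMD = (0.36 - 0.17) * 56 * 0.4 * 10
SMD = 0.1900 * 56 * 0.4 * 10

42.5600 mm


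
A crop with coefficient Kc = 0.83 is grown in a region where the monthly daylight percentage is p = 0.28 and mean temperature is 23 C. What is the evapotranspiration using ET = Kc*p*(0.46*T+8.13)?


ET = Kc * p * (0.46*T + 8.13)
ET = 0.83 * 0.28 * (0.46*23 + 8.13)
ET = 0.83 * 0.28 * 18.7100

4.3482 mm/day


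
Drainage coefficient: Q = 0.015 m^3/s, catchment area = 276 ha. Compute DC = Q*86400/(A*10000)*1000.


DC = Q * 86400 / (A * 10000) * 1000
DC = 0.015 * 86400 / (276 * 10000) * 1000
DC = 1296000.0000 / 2760000

0.4696 mm/day


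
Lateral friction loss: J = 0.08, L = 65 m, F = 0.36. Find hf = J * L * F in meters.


hf = J * L * F = 0.08 * 65 * 0.36 = 1.8720 m

1.8720 m


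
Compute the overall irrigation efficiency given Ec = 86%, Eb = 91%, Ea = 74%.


Ec = 0.86, Eb = 0.91, Ea = 0.74
E = 0.86 * 0.91 * 0.74 * 100 = 57.9124%

57.9124 %


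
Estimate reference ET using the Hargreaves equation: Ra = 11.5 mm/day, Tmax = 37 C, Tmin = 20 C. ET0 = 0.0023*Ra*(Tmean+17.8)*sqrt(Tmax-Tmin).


Tmean = (Tmax + Tmin)/2 = (37 + 20)/2 = 28.5
ET0 = 0.0023 * 11.5 * (28.5 + 17.8) * sqrt(37 - 20)
ET0 = 0.0023 * 11.5 * 46.3 * 4.123106

5.0493 mm/day


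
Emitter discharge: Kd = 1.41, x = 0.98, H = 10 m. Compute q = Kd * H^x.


q = Kd * H^x = 1.41 * 10^0.98 = 1.41 * 9.549926

13.4654 L/h


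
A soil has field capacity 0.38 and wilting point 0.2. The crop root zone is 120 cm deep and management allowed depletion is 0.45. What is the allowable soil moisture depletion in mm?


SMD = (FC - PWP) * d * MAD * 10
SMD = (0.38 - 0.2) * 120 * 0.45 * 10
SMD = 0.1800 * 120 * 0.45 * 10

97.2000 mm


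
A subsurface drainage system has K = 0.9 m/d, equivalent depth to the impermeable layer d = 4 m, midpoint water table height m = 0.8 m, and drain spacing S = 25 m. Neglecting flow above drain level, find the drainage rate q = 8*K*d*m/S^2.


q = 8*K*d*m/S^2
q = 8*0.9*4*0.8/25^2
q = 23.0400 / 625

0.0369 m/d


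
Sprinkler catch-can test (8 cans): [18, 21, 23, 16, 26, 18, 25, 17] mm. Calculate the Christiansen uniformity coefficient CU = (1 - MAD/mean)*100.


mean = 20.500000 mm
MAD = 3.250000 mm
CU = (1 - 3.250000/20.500000)*100

84.1463 %


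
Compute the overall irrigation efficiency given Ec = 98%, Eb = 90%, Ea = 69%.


Ec = 0.98, Eb = 0.9, Ea = 0.69
E = 0.98 * 0.9 * 0.69 * 100 = 60.8580%

60.8580 %


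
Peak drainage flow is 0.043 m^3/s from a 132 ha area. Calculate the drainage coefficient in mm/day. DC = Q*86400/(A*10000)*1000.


DC = Q * 86400 / (A * 10000) * 1000
DC = 0.043 * 86400 / (132 * 10000) * 1000
DC = 3715200.0000 / 1320000

2.8145 mm/day


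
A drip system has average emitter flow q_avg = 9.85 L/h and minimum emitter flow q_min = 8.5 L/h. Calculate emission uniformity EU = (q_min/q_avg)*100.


EU = (q_min/q_avg)*100 = (8.5/9.85)*100 = 86.2944%

86.2944 %


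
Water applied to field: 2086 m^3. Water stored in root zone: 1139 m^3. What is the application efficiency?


Ea = V_root / V_field * 100 = 1139 / 2086 * 100 = 54.6021%

54.6021 %


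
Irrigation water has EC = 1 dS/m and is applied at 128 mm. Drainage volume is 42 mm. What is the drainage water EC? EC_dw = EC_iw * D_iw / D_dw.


EC_dw = EC_iw * D_iw / D_dw
EC_dw = 1 * 128 / 42
EC_dw = 128 / 42

3.0476 dS/m


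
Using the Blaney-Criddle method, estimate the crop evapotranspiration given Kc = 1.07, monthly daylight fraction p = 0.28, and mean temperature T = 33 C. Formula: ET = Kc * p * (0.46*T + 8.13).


ET = Kc * p * (0.46*T + 8.13)
ET = 1.07 * 0.28 * (0.46*33 + 8.13)
ET = 1.07 * 0.28 * 23.3100

6.9837 mm/day


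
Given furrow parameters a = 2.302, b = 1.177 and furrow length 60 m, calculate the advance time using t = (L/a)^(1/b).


t = (L/a)^(1/b)
t = (60/2.302)^(1/1.177)
t = 26.064292^(1/1.177)

15.9624 min


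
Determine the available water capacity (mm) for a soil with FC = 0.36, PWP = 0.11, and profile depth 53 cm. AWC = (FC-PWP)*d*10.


AWC = (FC - PWP) * d * 10
AWC = (0.36 - 0.11) * 53 * 10
AWC = 0.2500 * 53 * 10

132.5000 mm


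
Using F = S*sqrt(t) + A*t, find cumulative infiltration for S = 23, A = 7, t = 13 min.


F = S*sqrt(t) + A*t
F = 23*sqrt(13) + 7*13
F = 23*3.605551 + 91

173.9277 mm


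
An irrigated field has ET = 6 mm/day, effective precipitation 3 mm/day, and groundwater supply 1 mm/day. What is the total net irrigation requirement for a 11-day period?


Daily deficit = ET - Pe - GW = 6 - 3 - 1 = 2 mm/day
NIR = 2 * 11 = 22 mm

22.0000 mm


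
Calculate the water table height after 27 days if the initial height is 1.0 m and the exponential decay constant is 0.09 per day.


m = m0 * exp(-k*t)
m = 1.0 * exp(-0.09 * 27)
m = 1.0 * exp(-2.4300)

0.0880 m


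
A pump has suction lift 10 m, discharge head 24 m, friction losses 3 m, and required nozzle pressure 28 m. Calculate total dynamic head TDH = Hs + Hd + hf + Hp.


TDH = Hs + Hd + hf + Hp = 10 + 24 + 3 + 28 = 65

65 m


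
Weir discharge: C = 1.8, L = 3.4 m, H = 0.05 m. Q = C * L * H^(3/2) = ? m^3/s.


Q = C * L * H^(3/2) = 1.8 * 3.4 * 0.05^1.5 = 1.8 * 3.4 * 0.011180

0.0684 m^3/s


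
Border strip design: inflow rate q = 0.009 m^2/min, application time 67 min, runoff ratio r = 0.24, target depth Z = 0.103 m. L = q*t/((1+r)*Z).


L = q*t/((1+r)*Z)
L = 0.009*67/((1+0.24)*0.103)
L = 0.603/0.12772

4.7213 m


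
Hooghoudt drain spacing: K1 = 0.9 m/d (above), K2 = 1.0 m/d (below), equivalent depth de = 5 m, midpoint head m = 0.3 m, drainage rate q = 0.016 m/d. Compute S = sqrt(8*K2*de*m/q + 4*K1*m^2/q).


S^2 = 8*K2*de*m/q + 4*K1*m^2/q
S^2 = 8*1.0*5*0.3/0.016 + 4*0.9*0.3^2/0.016
S = sqrt(770.2500)

27.7534 m


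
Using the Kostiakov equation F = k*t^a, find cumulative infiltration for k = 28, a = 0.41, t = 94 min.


F = k * t^a = 28 * 94^0.41
F = 28 * 6.441432

180.3601 mm


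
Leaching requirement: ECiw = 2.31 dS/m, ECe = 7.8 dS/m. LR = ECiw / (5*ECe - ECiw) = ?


LR = ECiw / (5*ECe - ECiw)
LR = 2.31 / (5*7.8 - 2.31)
LR = 2.31 / 36.6900

0.0630


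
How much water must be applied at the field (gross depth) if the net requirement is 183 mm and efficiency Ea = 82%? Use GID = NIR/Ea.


Ea = 82% = 0.82
GID = NIR / Ea = 183 / 0.82 = 223.1707 mm

223.1707 mm


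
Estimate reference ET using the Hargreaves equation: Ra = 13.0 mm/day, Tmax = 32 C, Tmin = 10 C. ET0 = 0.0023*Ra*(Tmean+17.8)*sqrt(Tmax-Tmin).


Tmean = (Tmax + Tmin)/2 = (32 + 10)/2 = 21.0
ET0 = 0.0023 * 13.0 * (21.0 + 17.8) * sqrt(32 - 10)
ET0 = 0.0023 * 13.0 * 38.8 * 4.690416

5.4414 mm/day


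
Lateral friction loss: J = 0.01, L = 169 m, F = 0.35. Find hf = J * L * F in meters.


hf = J * L * F = 0.01 * 169 * 0.35 = 0.5915 m

0.5915 m


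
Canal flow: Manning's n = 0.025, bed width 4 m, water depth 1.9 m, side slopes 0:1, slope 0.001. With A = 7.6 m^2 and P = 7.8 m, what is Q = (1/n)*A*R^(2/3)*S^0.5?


R = A/P = 7.6/7.8 = 0.974359
Q = (1/0.025) * 7.6 * 0.974359^(2/3) * 0.001^0.5

9.4483 m^3/s


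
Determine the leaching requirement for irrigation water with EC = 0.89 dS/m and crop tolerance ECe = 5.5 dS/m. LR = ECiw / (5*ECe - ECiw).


LR = ECiw / (5*ECe - ECiw)
LR = 0.89 / (5*5.5 - 0.89)
LR = 0.89 / 26.6100

0.0334


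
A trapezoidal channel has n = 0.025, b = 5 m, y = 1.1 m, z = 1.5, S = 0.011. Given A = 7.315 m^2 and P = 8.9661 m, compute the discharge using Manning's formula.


R = A/P = 7.315/8.9661 = 0.815851
Q = (1/0.025) * 7.315 * 0.815851^(2/3) * 0.011^0.5

26.7944 m^3/s


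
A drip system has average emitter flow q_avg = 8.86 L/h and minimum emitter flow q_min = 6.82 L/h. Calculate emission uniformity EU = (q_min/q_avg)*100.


EU = (q_min/q_avg)*100 = (6.82/8.86)*100 = 76.9752%

76.9752 %


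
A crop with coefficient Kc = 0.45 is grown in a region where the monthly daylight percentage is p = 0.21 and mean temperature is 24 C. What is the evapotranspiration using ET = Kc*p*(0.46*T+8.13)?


ET = Kc * p * (0.46*T + 8.13)
ET = 0.45 * 0.21 * (0.46*24 + 8.13)
ET = 0.45 * 0.21 * 19.1700

1.8116 mm/day


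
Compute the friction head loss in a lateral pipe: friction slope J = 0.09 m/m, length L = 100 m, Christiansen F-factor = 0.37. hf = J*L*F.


hf = J * L * F = 0.09 * 100 * 0.37 = 3.3300 m

3.3300 m


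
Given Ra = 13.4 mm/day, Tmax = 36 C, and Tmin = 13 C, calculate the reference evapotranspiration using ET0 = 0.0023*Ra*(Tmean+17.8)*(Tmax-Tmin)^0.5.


Tmean = (Tmax + Tmin)/2 = (36 + 13)/2 = 24.5
ET0 = 0.0023 * 13.4 * (24.5 + 17.8) * sqrt(36 - 13)
ET0 = 0.0023 * 13.4 * 42.3 * 4.795832

6.2523 mm/day


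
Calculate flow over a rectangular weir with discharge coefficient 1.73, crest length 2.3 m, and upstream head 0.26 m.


Q = C * L * H^(3/2) = 1.73 * 2.3 * 0.26^1.5 = 1.73 * 2.3 * 0.132575

0.5275 m^3/s


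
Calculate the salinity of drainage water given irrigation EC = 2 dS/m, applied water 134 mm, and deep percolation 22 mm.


EC_dw = EC_iw * D_iw / D_dw
EC_dw = 2 * 134 / 22
EC_dw = 268 / 22

12.1818 dS/m


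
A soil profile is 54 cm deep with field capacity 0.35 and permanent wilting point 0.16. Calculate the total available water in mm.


AWC = (FC - PWP) * d * 10
AWC = (0.35 - 0.16) * 54 * 10
AWC = 0.1900 * 54 * 10

102.6000 mm


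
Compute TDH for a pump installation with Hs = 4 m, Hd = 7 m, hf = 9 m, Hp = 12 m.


TDH = Hs + Hd + hf + Hp = 4 + 7 + 9 + 12 = 32

32 m


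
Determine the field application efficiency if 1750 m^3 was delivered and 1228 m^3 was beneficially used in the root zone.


Ea = V_root / V_field * 100 = 1228 / 1750 * 100 = 70.1714%

70.1714 %


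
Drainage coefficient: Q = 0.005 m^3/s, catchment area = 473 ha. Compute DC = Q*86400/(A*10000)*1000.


DC = Q * 86400 / (A * 10000) * 1000
DC = 0.005 * 86400 / (473 * 10000) * 1000
DC = 432000.0000 / 4730000

0.0913 mm/day


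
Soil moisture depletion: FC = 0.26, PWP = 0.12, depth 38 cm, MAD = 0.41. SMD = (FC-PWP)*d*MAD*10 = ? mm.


SMD = (FC - PWP) * d * MAD * 10
SMD = (0.26 - 0.12) * 38 * 0.41 * 10
SMD = 0.1400 * 38 * 0.41 * 10

21.8120 mm


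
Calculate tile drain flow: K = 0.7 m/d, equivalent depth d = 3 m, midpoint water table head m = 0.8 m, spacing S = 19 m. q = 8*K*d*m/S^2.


q = 8*K*d*m/S^2
q = 8*0.7*3*0.8/19^2
q = 13.4400 / 361

0.0372 m/d


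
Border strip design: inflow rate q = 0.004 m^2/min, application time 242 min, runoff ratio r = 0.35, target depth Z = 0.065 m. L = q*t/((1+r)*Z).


L = q*t/((1+r)*Z)
L = 0.004*242/((1+0.35)*0.065)
L = 0.968/0.08775

11.0313 m


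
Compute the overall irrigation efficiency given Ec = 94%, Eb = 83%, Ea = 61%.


Ec = 0.94, Eb = 0.83, Ea = 0.61
E = 0.94 * 0.83 * 0.61 * 100 = 47.5922%

47.5922 %


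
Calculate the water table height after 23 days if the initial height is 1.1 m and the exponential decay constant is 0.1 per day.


m = m0 * exp(-k*t)
m = 1.1 * exp(-0.1 * 23)
m = 1.1 * exp(-2.3000)

0.1103 m


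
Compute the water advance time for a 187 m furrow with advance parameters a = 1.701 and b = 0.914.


t = (L/a)^(1/b)
t = (187/1.701)^(1/0.914)
t = 109.935332^(1/0.914)

171.0771 min


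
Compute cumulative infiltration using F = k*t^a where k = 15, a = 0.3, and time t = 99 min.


F = k * t^a = 15 * 99^0.3
F = 15 * 3.969086

59.5363 mm


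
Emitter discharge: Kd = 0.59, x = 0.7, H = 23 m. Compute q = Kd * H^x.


q = Kd * H^x = 0.59 * 23^0.7 = 0.59 * 8.978618

5.2974 L/h


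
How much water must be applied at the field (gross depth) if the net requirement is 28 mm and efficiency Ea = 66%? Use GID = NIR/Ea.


Ea = 66% = 0.66
GID = NIR / Ea = 28 / 0.66 = 42.4242 mm

42.4242 mm


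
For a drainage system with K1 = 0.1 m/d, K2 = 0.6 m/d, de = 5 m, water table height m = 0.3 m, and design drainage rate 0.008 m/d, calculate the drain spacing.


S^2 = 8*K2*de*m/q + 4*K1*m^2/q
S^2 = 8*0.6*5*0.3/0.008 + 4*0.1*0.3^2/0.008
S = sqrt(904.5000)

30.0749 m


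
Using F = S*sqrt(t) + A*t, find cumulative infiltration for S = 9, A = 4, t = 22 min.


F = S*sqrt(t) + A*t
F = 9*sqrt(22) + 4*22
F = 9*4.690416 + 88

130.2137 mm


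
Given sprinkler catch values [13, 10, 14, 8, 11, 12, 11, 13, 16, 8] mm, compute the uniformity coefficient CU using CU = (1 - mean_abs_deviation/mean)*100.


mean = 11.600000 mm
MAD = 2.000000 mm
CU = (1 - 2.000000/11.600000)*100

82.7586 %


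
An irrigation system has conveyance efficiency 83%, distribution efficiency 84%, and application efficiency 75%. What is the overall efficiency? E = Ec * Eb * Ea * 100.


Ec = 0.83, Eb = 0.84, Ea = 0.75
E = 0.83 * 0.84 * 0.75 * 100 = 52.2900%

52.2900 %


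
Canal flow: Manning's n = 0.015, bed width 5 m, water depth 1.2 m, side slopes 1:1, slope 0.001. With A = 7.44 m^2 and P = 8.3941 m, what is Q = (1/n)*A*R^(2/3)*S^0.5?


R = A/P = 7.44/8.3941 = 0.886337
Q = (1/0.015) * 7.44 * 0.886337^(2/3) * 0.001^0.5

14.4726 m^3/s


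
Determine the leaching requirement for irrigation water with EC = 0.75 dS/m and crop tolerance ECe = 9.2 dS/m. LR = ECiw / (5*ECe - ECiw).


LR = ECiw / (5*ECe - ECiw)
LR = 0.75 / (5*9.2 - 0.75)
LR = 0.75 / 45.2500

0.0166


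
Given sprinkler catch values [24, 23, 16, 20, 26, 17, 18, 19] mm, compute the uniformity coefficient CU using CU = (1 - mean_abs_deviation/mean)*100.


mean = 20.375000 mm
MAD = 2.968750 mm
CU = (1 - 2.968750/20.375000)*100

85.4294 %


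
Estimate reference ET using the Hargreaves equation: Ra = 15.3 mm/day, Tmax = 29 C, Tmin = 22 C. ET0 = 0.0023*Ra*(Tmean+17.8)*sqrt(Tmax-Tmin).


Tmean = (Tmax + Tmin)/2 = (29 + 22)/2 = 25.5
ET0 = 0.0023 * 15.3 * (25.5 + 17.8) * sqrt(29 - 22)
ET0 = 0.0023 * 15.3 * 43.3 * 2.645751

4.0314 mm/day


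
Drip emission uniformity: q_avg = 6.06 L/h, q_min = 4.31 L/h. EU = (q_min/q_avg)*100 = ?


EU = (q_min/q_avg)*100 = (4.31/6.06)*100 = 71.1221%

71.1221 %


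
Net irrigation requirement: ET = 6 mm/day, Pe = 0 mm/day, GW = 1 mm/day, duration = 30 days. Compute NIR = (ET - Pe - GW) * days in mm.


Daily deficit = ET - Pe - GW = 6 - 0 - 1 = 5 mm/day
NIR = 5 * 30 = 150 mm

150.0000 mm


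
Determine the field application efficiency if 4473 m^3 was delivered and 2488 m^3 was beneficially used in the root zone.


Ea = V_root / V_field * 100 = 2488 / 4473 * 100 = 55.6226%

55.6226 %


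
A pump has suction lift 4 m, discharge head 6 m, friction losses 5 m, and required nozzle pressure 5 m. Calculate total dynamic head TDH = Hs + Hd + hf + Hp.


TDH = Hs + Hd + hf + Hp = 4 + 6 + 5 + 5 = 20

20 m


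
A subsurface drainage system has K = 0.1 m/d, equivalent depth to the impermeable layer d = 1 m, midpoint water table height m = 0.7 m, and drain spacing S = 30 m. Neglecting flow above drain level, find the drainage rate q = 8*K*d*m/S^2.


q = 8*K*d*m/S^2
q = 8*0.1*1*0.7/30^2
q = 0.5600 / 900

6.2222e-04 m/d


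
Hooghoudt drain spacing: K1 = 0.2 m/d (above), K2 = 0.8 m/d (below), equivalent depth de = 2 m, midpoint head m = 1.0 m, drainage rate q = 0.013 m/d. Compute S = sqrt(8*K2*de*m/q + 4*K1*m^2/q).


S^2 = 8*K2*de*m/q + 4*K1*m^2/q
S^2 = 8*0.8*2*1.0/0.013 + 4*0.2*1.0^2/0.013
S = sqrt(1046.1538)

32.3443 m


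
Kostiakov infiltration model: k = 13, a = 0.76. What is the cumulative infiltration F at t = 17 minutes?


F = k * t^a = 13 * 17^0.76
F = 13 * 8.612737

111.9656 mm


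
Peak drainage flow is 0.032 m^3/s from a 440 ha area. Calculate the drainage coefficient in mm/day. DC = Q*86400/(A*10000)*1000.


DC = Q * 86400 / (A * 10000) * 1000
DC = 0.032 * 86400 / (440 * 10000) * 1000
DC = 2764800.0000 / 4400000

0.6284 mm/day


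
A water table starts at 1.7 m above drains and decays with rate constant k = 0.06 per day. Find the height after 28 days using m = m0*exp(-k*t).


m = m0 * exp(-k*t)
m = 1.7 * exp(-0.06 * 28)
m = 1.7 * exp(-1.6800)

0.3168 m


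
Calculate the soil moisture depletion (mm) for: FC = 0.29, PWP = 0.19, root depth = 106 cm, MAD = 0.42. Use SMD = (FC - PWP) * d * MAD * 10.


SMD = (FC - PWP) * d * MAD * 10
SMD = (0.29 - 0.19) * 106 * 0.42 * 10
SMD = 0.1000 * 106 * 0.42 * 10

44.5200 mm


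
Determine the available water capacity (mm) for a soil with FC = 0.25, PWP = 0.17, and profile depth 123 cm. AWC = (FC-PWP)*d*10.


AWC = (FC - PWP) * d * 10
AWC = (0.25 - 0.17) * 123 * 10
AWC = 0.0800 * 123 * 10

98.4000 mm


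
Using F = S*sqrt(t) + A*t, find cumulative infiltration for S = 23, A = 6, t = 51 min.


F = S*sqrt(t) + A*t
F = 23*sqrt(51) + 6*51
F = 23*7.141428 + 306

470.2528 mm


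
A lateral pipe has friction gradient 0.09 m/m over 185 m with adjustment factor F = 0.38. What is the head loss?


hf = J * L * F = 0.09 * 185 * 0.38 = 6.3270 m

6.3270 m


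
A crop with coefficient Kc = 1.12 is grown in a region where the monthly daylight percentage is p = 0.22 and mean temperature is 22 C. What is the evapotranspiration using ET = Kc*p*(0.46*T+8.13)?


ET = Kc * p * (0.46*T + 8.13)
ET = 1.12 * 0.22 * (0.46*22 + 8.13)
ET = 1.12 * 0.22 * 18.2500

4.4968 mm/day


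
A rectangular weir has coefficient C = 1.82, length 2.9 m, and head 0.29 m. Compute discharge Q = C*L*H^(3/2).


Q = C * L * H^(3/2) = 1.82 * 2.9 * 0.29^1.5 = 1.82 * 2.9 * 0.156170

0.8243 m^3/s


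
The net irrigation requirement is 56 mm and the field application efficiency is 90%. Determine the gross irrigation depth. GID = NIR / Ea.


Ea = 90% = 0.9
GID = NIR / Ea = 56 / 0.9 = 62.2222 mm

62.2222 mm


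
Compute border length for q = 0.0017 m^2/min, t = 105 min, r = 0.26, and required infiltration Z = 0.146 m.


L = q*t/((1+r)*Z)
L = 0.0017*105/((1+0.26)*0.146)
L = 0.1785/0.18396

0.9703 m


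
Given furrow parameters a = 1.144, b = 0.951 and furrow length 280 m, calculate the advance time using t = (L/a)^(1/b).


t = (L/a)^(1/b)
t = (280/1.144)^(1/0.951)
t = 244.755245^(1/0.951)

324.9457 min


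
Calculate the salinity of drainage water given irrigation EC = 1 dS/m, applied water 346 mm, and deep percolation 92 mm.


EC_dw = EC_iw * D_iw / D_dw
EC_dw = 1 * 346 / 92
EC_dw = 346 / 92

3.7609 dS/m


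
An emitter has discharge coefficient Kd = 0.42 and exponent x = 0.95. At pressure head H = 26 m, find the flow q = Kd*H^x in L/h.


q = Kd * H^x = 0.42 * 26^0.95 = 0.42 * 22.091473

9.2784 L/h


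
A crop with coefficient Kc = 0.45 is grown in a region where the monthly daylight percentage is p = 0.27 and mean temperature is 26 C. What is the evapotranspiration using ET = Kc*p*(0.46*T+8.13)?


ET = Kc * p * (0.46*T + 8.13)
ET = 0.45 * 0.27 * (0.46*26 + 8.13)
ET = 0.45 * 0.27 * 20.0900

2.4409 mm/day


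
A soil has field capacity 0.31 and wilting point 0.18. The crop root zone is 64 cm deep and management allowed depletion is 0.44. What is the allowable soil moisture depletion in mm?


SMD = (FC - PWP) * d * MAD * 10
SMD = (0.31 - 0.18) * 64 * 0.44 * 10
SMD = 0.1300 * 64 * 0.44 * 10

36.6080 mm


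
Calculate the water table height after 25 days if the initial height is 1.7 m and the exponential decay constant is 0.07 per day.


m = m0 * exp(-k*t)
m = 1.7 * exp(-0.07 * 25)
m = 1.7 * exp(-1.7500)

0.2954 m


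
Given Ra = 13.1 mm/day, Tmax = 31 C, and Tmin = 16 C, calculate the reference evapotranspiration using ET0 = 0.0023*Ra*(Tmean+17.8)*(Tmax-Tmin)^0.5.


Tmean = (Tmax + Tmin)/2 = (31 + 16)/2 = 23.5
ET0 = 0.0023 * 13.1 * (23.5 + 17.8) * sqrt(31 - 16)
ET0 = 0.0023 * 13.1 * 41.3 * 3.872983

4.8194 mm/day


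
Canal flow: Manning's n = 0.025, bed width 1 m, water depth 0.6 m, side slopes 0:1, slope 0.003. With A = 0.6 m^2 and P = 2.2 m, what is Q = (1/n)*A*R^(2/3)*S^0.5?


R = A/P = 0.6/2.2 = 0.272727
Q = (1/0.025) * 0.6 * 0.272727^(2/3) * 0.003^0.5

0.5528 m^3/s


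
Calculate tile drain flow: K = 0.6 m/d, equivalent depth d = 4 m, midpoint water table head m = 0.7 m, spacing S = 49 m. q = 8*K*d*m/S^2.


q = 8*K*d*m/S^2
q = 8*0.6*4*0.7/49^2
q = 13.4400 / 2401

0.0056 m/d
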